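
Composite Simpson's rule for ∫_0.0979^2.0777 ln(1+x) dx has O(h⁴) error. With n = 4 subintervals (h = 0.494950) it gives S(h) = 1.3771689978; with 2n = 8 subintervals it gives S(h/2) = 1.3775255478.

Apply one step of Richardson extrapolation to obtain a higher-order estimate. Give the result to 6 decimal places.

Leading term ∝ h^4; use weight 16 = 2^4.
2^4×A(h/2) = 22.0404087648; minus A(h) gives 20.6632397670.
Denominator 16 − 1 = 15.
Result: 1.3775493178
Correction |R − A(h/2)| = 2.377e-05; gap |A(h/2) − A(h)| = 3.566e-04.

1.377549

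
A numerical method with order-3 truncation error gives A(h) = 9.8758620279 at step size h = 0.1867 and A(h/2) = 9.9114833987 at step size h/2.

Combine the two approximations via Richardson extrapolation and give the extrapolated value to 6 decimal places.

With r = 3 the leading error scales as h^3, so the weight is 2^3 = 8.
8 × 9.9114833987 = 79.2918671896; 79.2918671896 − 9.8758620279 = 69.4160051617
R = 69.4160051617/7 = 9.9165721660

9.916572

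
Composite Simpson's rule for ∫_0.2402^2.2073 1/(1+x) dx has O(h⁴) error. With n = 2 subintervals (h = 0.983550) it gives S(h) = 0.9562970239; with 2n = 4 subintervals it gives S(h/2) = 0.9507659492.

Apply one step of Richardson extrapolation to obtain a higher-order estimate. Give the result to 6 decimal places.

The method has order 4: 2^4 = 16.
A(h/2) − A(h) = 0.9507659492 − 0.9562970239 = -0.0055310747
Divide by 2^4 − 1 = 15: (-0.0055310747)/15 = -0.0003687383
R = 0.9507659492 − 0.0003687383 = 0.9503972109
Gap between inputs: 5.531e-03; correction applied: −0.0003687383.

0.950397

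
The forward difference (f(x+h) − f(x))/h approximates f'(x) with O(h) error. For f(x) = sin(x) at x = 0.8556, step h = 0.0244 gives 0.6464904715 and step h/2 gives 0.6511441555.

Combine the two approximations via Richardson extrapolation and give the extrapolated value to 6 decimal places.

0.655798

Leading term ∝ h^1; use weight 2 = 2^1.
2 × 0.6511441555 = 1.3022883110; subtract 0.6464904715 → 0.6557978395
(2 × 0.6511441555 − 0.6464904715)/(2 − 1) = 0.6557978395
Gap between inputs: 4.654e-03; correction applied: +0.0046536840.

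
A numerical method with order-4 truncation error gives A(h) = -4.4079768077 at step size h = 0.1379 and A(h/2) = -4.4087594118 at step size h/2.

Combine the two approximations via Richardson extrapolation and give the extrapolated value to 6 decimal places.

-4.408812

Method order is 4; weight 2^4 = 16.
16×(-4.4087594118) − (-4.4079768077) = -66.1321737811
Extrapolated: (-66.1321737811) / 15 = -4.4088115854
Gap between inputs: 7.826e-04; correction applied: −0.0000521736.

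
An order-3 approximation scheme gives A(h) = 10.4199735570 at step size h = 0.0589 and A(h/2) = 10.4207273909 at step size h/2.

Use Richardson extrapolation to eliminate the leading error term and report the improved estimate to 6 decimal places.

The method has order 3: 2^3 = 8.
Top: 8(10.4207273909) − (10.4199735570) = 72.9458455702
Denominator 8 − 1 = 7.
(8·10.4207273909 − 10.4199735570)/(8 − 1) = 10.4208350815

10.420835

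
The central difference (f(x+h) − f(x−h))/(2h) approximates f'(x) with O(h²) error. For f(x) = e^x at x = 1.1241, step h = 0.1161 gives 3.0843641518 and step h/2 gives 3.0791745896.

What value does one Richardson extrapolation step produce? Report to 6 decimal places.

Order 2 gives 2^r = 4 and 2^r − 1 = 3.
Numerator 4×A(h/2) − A(h) = 4×3.0791745896 − 3.0843641518 = 9.2323342066
Divide by 2^2 − 1 = 3.
9.2323342066 ÷ 3 = 3.0774447355
Shift from A(h/2): −0.0017298541.

3.077445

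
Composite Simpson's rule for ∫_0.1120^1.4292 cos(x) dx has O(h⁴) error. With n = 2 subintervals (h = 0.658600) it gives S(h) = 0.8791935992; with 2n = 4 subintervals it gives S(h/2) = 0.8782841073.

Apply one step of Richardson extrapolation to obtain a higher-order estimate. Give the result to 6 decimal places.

0.878223

Error is O(h^4); halving h shrinks it by 2^4 = 16.
Weighted: 14.0525457168 − 0.8791935992 = 13.1733521176
Denominator 16 − 1 = 15.
R = 13.1733521176/15 = 0.8782234745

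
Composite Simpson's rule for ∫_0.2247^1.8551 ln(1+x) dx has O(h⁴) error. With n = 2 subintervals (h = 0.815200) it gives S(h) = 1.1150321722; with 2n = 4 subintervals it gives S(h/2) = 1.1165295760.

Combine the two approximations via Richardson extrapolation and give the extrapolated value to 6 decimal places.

Method order is 4; weight 2^4 = 16.
2^4*A(h/2) = 17.8644732160; minus A(h) gives 16.7494410438.
Denominator 16 − 1 = 15.
(16*1.1165295760 − 1.1150321722)/(16 − 1) = 1.1166294029

1.116629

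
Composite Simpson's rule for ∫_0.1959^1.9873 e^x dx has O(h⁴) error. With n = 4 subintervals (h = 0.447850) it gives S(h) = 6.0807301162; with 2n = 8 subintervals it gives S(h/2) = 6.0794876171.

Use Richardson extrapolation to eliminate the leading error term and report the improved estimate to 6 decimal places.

Leading term ∝ h^4; use weight 16 = 2^4.
2^4×A(h/2) = 97.2718018736; minus A(h) gives 91.1910717574.
R = 91.1910717574/15 = 6.0794047838

6.079405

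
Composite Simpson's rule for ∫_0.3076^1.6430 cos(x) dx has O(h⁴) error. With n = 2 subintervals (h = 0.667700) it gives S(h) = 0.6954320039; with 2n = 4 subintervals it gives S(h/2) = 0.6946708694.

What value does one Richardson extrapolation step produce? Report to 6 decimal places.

Error is O(h^4); halving h shrinks it by 2^4 = 16.
16*0.6946708694 = 11.1147339104; 11.1147339104 − 0.6954320039 = 10.4193019065
Denominator 16 − 1 = 15.
So the Richardson estimate is 0.6946201271.

0.694620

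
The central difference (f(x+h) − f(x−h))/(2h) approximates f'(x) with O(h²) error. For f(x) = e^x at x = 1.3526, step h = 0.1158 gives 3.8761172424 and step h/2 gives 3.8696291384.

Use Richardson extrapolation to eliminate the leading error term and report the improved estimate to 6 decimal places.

3.867466

Leading term ∝ h^2; use weight 4 = 2^2.
Weighted: 15.4785165536 − 3.8761172424 = 11.6023993112
Divide by 2^2 − 1 = 3.
Result: 3.8674664371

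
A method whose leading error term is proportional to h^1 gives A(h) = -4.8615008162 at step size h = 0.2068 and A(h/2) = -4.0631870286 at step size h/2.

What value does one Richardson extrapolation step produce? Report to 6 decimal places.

Error is O(h^1); halving h shrinks it by 2^1 = 2.
Difference of the inputs: -4.0631870286 − (-4.8615008162) = 0.7983137876
Divide by 2^1 − 1 = 1: 0.7983137876/1 = 0.7983137876
R = A(h/2) + (A(h/2) − A(h))/1 = -4.0631870286 + 0.7983137876 = -3.2648732410

-3.264873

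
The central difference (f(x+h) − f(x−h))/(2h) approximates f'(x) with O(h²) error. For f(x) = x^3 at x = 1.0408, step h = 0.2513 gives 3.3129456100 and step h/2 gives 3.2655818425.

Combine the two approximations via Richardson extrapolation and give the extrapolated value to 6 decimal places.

Method order is 2; weight 2^2 = 4.
4·3.2655818425 − 3.3129456100 = 9.7493817600
Denominator 4 − 1 = 3.
So the Richardson estimate is 3.2497939200.
Correction |R − A(h/2)| = 1.579e-02; gap |A(h/2) − A(h)| = 4.736e-02.

3.249794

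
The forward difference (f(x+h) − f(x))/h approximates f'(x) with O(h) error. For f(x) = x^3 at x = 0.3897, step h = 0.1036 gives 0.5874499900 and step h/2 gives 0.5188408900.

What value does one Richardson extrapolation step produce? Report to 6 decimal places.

r = 1, so 2^r = 2.
Top: 2(0.5188408900) − (0.5874499900) = 0.4502317900
Divide by 2^1 − 1 = 1.
R = 0.4502317900/1 = 0.4502317900

0.450232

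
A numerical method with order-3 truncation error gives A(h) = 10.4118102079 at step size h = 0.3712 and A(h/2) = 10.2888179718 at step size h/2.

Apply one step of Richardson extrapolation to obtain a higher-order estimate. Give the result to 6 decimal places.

Error is O(h^3); halving h shrinks it by 2^3 = 8.
8·10.2888179718 = 82.3105437744; subtract 10.4118102079 → 71.8987335665
(8·10.2888179718 − 10.4118102079)/(8 − 1) = 10.2712476524
Correction |R − A(h/2)| = 1.757e-02; gap |A(h/2) − A(h)| = 1.230e-01.

10.271248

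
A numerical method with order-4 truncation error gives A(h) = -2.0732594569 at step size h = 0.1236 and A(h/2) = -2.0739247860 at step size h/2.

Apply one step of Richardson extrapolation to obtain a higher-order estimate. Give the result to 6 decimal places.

-2.073969

The method has order 4: 2^4 = 16.
16 × (-2.0739247860) − (-2.0732594569) = -31.1095371191
(16 × (-2.0739247860) − (-2.0732594569))/(16 − 1) = -2.0739691413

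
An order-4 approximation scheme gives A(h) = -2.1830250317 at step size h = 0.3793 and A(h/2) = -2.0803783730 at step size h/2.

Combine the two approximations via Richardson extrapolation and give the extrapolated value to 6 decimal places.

-2.073535

r = 4, so 2^r = 16.
2^4×A(h/2) = -33.2860539680; minus A(h) gives -31.1030289363.
Denominator 16 − 1 = 15.
So the Richardson estimate is -2.0735352624.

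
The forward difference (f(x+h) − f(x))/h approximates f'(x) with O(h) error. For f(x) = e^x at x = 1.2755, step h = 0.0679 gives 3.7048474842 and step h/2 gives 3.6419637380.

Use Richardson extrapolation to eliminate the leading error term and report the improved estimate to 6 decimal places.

r = 1, so 2^r = 2.
2×3.6419637380 = 7.2839274760; subtract 3.7048474842 → 3.5790799918
(2×3.6419637380 − 3.7048474842)/(2 − 1) = 3.5790799918

3.579080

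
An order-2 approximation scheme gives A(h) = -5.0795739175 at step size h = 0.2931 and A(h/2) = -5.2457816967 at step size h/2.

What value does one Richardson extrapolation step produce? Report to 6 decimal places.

-5.301184

Error is O(h^2); halving h shrinks it by 2^2 = 4.
4*(-5.2457816967) = -20.9831267868; (-20.9831267868) − (-5.0795739175) = -15.9035528693
Denominator 4 − 1 = 3.
R = (-15.9035528693)/3 = -5.3011842898
Gap between inputs: 1.662e-01; correction applied: −0.0554025931.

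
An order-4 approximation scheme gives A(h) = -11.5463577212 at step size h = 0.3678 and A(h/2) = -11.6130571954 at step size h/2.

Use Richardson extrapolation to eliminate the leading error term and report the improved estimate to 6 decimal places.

With r = 4 the leading error scales as h^4, so the weight is 2^4 = 16.
16*(-11.6130571954) = -185.8089151264; (-185.8089151264) − (-11.5463577212) = -174.2625574052
(-174.2625574052) ÷ 15 = -11.6175038270

-11.617504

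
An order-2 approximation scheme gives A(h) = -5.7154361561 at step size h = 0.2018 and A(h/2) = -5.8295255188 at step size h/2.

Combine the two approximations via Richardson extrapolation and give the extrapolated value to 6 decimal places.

-5.867555

r = 2: numerator weight 4, denominator 3.
4*(-5.8295255188) = -23.3181020752; (-23.3181020752) − (-5.7154361561) = -17.6026659191
Denominator 4 − 1 = 3.
So the Richardson estimate is -5.8675553064.
Shift from A(h/2): −0.0380297876.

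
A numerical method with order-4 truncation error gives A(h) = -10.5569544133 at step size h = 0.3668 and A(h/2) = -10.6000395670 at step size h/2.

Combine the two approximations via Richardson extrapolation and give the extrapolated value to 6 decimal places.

-10.602912

Order 4 gives 2^r = 16 and 2^r − 1 = 15.
A(h/2) − A(h) = -10.6000395670 − (-10.5569544133) = -0.0430851537
Correction (A(h/2) − A(h))/(16 − 1) = (-0.0430851537)/15 = -0.0028723436
R = -10.6000395670 − 0.0028723436 = -10.6029119106
Correction |R − A(h/2)| = 2.872e-03; gap |A(h/2) − A(h)| = 4.309e-02.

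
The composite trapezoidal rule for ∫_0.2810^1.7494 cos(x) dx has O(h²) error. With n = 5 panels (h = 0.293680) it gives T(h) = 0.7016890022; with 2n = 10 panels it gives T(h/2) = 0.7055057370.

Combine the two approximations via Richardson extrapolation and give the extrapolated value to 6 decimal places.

Error is O(h^2); halving h shrinks it by 2^2 = 4.
Weighted: 2.8220229480 − 0.7016890022 = 2.1203339458
2.1203339458 ÷ 3 = 0.7067779819

0.706778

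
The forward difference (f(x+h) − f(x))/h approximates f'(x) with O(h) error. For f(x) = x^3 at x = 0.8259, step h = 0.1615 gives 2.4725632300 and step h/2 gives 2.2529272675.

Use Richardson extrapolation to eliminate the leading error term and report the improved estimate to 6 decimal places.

2.033291

The method has order 1: 2^1 = 2.
2*2.2529272675 = 4.5058545350; 4.5058545350 − 2.4725632300 = 2.0332913050
2.0332913050 ÷ 1 = 2.0332913050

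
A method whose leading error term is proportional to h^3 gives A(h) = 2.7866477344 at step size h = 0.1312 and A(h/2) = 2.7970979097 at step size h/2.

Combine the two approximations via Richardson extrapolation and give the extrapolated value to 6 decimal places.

2.798591

With r = 3 the leading error scales as h^3, so the weight is 2^3 = 8.
Weighted: 22.3767832776 − 2.7866477344 = 19.5901355432
Divide by 2^3 − 1 = 7.
Extrapolated: 19.5901355432 / 7 = 2.7985907919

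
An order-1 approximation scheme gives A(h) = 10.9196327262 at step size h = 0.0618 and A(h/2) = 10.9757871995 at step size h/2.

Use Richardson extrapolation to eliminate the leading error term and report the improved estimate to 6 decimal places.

Error is O(h^1); halving h shrinks it by 2^1 = 2.
2·10.9757871995 = 21.9515743990; 21.9515743990 − 10.9196327262 = 11.0319416728
Divide by 2^1 − 1 = 1.
Result: 11.0319416728
Gap between inputs: 5.615e-02; correction applied: +0.0561544733.

11.031942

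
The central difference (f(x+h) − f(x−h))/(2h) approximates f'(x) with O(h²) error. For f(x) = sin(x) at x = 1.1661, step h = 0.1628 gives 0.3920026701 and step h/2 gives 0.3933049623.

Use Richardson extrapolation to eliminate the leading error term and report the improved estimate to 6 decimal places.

0.393739

r = 2: numerator weight 4, denominator 3.
Top: 4(0.3933049623) − (0.3920026701) = 1.1812171791
Denominator 4 − 1 = 3.
So the Richardson estimate is 0.3937390597.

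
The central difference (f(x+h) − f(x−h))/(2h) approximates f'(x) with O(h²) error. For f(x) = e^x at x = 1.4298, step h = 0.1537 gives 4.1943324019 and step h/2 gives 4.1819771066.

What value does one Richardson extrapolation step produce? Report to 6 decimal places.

4.177859

Leading term ∝ h^2; use weight 4 = 2^2.
Numerator 4·A(h/2) − A(h) = 4·4.1819771066 − 4.1943324019 = 12.5335760245
Denominator 4 − 1 = 3.
(4·4.1819771066 − 4.1943324019)/(4 − 1) = 4.1778586748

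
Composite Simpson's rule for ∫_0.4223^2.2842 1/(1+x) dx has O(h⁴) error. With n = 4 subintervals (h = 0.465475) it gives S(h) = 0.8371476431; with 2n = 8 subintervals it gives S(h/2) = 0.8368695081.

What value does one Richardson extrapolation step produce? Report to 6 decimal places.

Error is O(h^4); halving h shrinks it by 2^4 = 16.
Numerator 16*A(h/2) − A(h) = 16*0.8368695081 − 0.8371476431 = 12.5527644865
Denominator 16 − 1 = 15.
(16*0.8368695081 − 0.8371476431)/(16 − 1) = 0.8368509658

0.836851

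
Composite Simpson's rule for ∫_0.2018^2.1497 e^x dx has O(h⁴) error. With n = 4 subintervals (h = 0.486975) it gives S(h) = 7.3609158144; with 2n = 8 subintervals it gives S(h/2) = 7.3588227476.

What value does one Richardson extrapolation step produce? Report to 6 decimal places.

Order 4 gives 2^r = 16 and 2^r − 1 = 15.
Numerator 16×A(h/2) − A(h) = 16×7.3588227476 − 7.3609158144 = 110.3802481472
Divide by 2^4 − 1 = 15.
110.3802481472 ÷ 15 = 7.3586832098
Correction |R − A(h/2)| = 1.395e-04; gap |A(h/2) − A(h)| = 2.093e-03.

7.358683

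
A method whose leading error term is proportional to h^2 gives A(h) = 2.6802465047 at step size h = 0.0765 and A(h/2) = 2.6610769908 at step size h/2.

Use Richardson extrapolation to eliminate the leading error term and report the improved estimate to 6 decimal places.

2.654687

The method has order 2: 2^2 = 4.
4 × 2.6610769908 − 2.6802465047 = 7.9640614585
Denominator 4 − 1 = 3.
(4 × 2.6610769908 − 2.6802465047)/(4 − 1) = 2.6546871528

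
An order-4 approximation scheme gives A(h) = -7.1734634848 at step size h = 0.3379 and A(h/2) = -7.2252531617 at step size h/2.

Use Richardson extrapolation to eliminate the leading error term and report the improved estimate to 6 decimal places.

Method order is 4; weight 2^4 = 16.
16×(-7.2252531617) − (-7.1734634848) = -108.4305871024
Extrapolated: (-108.4305871024) / 15 = -7.2287058068
Gap between inputs: 5.179e-02; correction applied: −0.0034526451.

-7.228706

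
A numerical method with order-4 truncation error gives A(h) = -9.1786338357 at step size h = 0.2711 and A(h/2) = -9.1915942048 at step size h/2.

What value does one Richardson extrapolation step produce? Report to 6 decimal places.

-9.192458

r = 4: numerator weight 16, denominator 15.
Weighted: (-147.0655072768) − (-9.1786338357) = -137.8868734411
R = (-137.8868734411)/15 = -9.1924582294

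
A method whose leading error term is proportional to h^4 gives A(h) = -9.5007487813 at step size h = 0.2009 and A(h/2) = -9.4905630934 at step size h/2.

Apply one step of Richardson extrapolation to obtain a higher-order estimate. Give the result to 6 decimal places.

-9.489884

r = 4: numerator weight 16, denominator 15.
Numerator 16*A(h/2) − A(h) = 16*(-9.4905630934) − (-9.5007487813) = -142.3482607131
Denominator 16 − 1 = 15.
(16*(-9.4905630934) − (-9.5007487813))/(16 − 1) = -9.4898840475
Gap between inputs: 1.019e-02; correction applied: +0.0006790459.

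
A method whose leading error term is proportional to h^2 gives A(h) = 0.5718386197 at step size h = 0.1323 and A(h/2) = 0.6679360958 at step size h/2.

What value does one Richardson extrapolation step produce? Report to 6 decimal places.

r = 2, so 2^r = 4.
2^2×A(h/2) = 2.6717443832; minus A(h) gives 2.0999057635.
R = 2.0999057635/3 = 0.6999685878

0.699969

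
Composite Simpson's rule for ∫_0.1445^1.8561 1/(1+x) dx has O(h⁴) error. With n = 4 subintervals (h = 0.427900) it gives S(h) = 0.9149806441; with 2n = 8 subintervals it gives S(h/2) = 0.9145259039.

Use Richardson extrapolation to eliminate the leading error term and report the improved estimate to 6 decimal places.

The method has order 4: 2^4 = 16.
A(h/2) − A(h) = 0.9145259039 − 0.9149806441 = -0.0004547402
Correction (A(h/2) − A(h))/(16 − 1) = (-0.0004547402)/15 = -0.0000303160
R = 0.9145259039 − 0.0000303160 = 0.9144955879
Shift from A(h/2): −0.0000303160.

0.914496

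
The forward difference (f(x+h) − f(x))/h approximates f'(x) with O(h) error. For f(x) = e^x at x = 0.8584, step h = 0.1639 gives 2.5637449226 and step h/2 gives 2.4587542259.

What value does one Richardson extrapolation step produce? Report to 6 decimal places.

Method order is 1; weight 2^1 = 2.
2*2.4587542259 = 4.9175084518; subtract 2.5637449226 → 2.3537635292
Divide by 2^1 − 1 = 1.
Extrapolated: 2.3537635292 / 1 = 2.3537635292
Shift from A(h/2): −0.1049906967.

2.353764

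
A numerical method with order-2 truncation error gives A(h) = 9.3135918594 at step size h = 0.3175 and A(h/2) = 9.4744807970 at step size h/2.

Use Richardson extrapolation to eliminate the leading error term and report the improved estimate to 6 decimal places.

9.528110

r = 2: numerator weight 4, denominator 3.
4*9.4744807970 = 37.8979231880; 37.8979231880 − 9.3135918594 = 28.5843313286
Extrapolated: 28.5843313286 / 3 = 9.5281104429
Shift from A(h/2): +0.0536296459.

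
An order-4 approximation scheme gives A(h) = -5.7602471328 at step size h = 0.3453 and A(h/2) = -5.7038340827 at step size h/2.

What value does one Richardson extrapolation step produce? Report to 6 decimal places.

-5.700073

With r = 4 the leading error scales as h^4, so the weight is 2^4 = 16.
2^4 × A(h/2) = -91.2613453232; minus A(h) gives -85.5010981904.
Extrapolated: (-85.5010981904) / 15 = -5.7000732127
Correction |R − A(h/2)| = 3.761e-03; gap |A(h/2) − A(h)| = 5.641e-02.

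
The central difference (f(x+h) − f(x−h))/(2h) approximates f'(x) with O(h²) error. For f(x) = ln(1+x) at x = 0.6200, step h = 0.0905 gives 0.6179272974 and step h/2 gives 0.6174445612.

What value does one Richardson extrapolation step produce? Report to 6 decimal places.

0.617284

r = 2, so 2^r = 4.
Top: 4(0.6174445612) − (0.6179272974) = 1.8518509474
Denominator 4 − 1 = 3.
So the Richardson estimate is 0.6172836491.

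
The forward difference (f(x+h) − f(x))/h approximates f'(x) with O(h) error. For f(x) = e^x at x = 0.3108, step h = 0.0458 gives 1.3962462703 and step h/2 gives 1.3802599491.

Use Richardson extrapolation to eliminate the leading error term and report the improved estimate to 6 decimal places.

r = 1: numerator weight 2, denominator 1.
2^1*A(h/2) = 2.7605198982; minus A(h) gives 1.3642736279.
Denominator 2 − 1 = 1.
Extrapolated: 1.3642736279 / 1 = 1.3642736279

1.364274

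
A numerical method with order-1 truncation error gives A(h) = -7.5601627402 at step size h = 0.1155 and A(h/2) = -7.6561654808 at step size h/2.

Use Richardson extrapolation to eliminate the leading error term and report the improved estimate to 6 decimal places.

-7.752168

Error is O(h^1); halving h shrinks it by 2^1 = 2.
2 × (-7.6561654808) − (-7.5601627402) = -7.7521682214
R = (-7.7521682214)/1 = -7.7521682214
Correction |R − A(h/2)| = 9.600e-02; gap |A(h/2) − A(h)| = 9.600e-02.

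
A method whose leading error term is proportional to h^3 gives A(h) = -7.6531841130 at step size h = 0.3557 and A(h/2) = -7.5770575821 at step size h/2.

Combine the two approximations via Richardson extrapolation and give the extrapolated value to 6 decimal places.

r = 3, so 2^r = 8.
Weighted: (-60.6164606568) − (-7.6531841130) = -52.9632765438
R = (-52.9632765438)/7 = -7.5661823634

-7.566182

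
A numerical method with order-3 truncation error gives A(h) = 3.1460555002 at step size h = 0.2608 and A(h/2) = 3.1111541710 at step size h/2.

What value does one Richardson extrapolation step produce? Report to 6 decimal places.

Leading term ∝ h^3; use weight 8 = 2^3.
8×3.1111541710 − 3.1460555002 = 21.7431778678
Denominator 8 − 1 = 7.
So the Richardson estimate is 3.1061682668.
Shift from A(h/2): −0.0049859042.

3.106168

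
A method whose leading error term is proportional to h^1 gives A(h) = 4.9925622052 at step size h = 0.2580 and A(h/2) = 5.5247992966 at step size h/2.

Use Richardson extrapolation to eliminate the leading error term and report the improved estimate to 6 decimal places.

6.057036

Error is O(h^1); halving h shrinks it by 2^1 = 2.
2·5.5247992966 = 11.0495985932; subtract 4.9925622052 → 6.0570363880
6.0570363880 ÷ 1 = 6.0570363880
Shift from A(h/2): +0.5322370914.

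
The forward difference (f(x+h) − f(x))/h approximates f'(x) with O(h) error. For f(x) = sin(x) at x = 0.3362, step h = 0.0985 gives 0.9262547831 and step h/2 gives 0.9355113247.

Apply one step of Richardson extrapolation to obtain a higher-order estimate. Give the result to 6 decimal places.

0.944768

r = 1, so 2^r = 2.
2^1*A(h/2) = 1.8710226494; minus A(h) gives 0.9447678663.
Denominator 2 − 1 = 1.
R = 0.9447678663/1 = 0.9447678663
Gap between inputs: 9.257e-03; correction applied: +0.0092565416.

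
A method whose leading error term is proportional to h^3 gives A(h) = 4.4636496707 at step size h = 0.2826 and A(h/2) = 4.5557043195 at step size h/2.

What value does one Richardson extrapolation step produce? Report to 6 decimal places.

4.568855

Leading term ∝ h^3; use weight 8 = 2^3.
8·4.5557043195 − 4.4636496707 = 31.9819848853
Divide by 2^3 − 1 = 7.
R = 31.9819848853/7 = 4.5688549836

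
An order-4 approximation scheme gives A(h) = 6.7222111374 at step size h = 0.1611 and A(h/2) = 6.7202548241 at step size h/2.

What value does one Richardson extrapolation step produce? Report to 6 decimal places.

Leading term ∝ h^4; use weight 16 = 2^4.
2^4×A(h/2) = 107.5240771856; minus A(h) gives 100.8018660482.
Denominator 16 − 1 = 15.
So the Richardson estimate is 6.7201244032.

6.720124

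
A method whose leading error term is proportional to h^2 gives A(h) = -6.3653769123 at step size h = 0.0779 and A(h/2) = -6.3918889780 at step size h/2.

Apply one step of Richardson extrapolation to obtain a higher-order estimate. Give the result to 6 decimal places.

-6.400726

Order 2 gives 2^r = 4 and 2^r − 1 = 3.
4 × (-6.3918889780) − (-6.3653769123) = -19.2021789997
Divide by 2^2 − 1 = 3.
Extrapolated: (-19.2021789997) / 3 = -6.4007263332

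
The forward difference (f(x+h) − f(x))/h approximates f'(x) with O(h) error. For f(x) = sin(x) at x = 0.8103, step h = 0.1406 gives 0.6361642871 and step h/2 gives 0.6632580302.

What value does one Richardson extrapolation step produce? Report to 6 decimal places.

0.690352

r = 1, so 2^r = 2.
Top: 2(0.6632580302) − (0.6361642871) = 0.6903517733
Divide by 2^1 − 1 = 1.
Result: 0.6903517733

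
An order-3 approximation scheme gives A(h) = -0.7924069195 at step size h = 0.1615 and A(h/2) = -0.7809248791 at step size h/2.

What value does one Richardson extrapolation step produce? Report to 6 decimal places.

-0.779285

r = 3: numerator weight 8, denominator 7.
8 × (-0.7809248791) = -6.2473990328; (-6.2473990328) − (-0.7924069195) = -5.4549921133
Extrapolated: (-5.4549921133) / 7 = -0.7792845876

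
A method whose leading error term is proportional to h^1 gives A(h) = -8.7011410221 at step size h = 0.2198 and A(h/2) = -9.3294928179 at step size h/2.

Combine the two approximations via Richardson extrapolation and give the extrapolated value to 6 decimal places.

-9.957845

r = 1: numerator weight 2, denominator 1.
Weighted: (-18.6589856358) − (-8.7011410221) = -9.9578446137
Divide by 2^1 − 1 = 1.
Extrapolated: (-9.9578446137) / 1 = -9.9578446137
Correction |R − A(h/2)| = 6.284e-01; gap |A(h/2) − A(h)| = 6.284e-01.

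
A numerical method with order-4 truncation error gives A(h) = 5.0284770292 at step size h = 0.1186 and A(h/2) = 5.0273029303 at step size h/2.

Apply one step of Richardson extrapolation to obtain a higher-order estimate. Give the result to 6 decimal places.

5.027225

Error is O(h^4); halving h shrinks it by 2^4 = 16.
Top: 16(5.0273029303) − (5.0284770292) = 75.4083698556
Divide by 2^4 − 1 = 15.
R = 75.4083698556/15 = 5.0272246570
Shift from A(h/2): −0.0000782733.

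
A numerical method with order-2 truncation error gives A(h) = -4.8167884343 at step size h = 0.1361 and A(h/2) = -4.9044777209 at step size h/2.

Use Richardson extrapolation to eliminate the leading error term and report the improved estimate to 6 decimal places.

-4.933707

Leading term ∝ h^2; use weight 4 = 2^2.
2^2·A(h/2) = -19.6179108836; minus A(h) gives -14.8011224493.
R = (-14.8011224493)/3 = -4.9337074831
Gap between inputs: 8.769e-02; correction applied: −0.0292297622.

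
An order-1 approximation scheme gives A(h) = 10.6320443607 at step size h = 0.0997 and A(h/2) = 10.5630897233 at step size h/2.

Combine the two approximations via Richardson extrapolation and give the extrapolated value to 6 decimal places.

10.494135

Method order is 1; weight 2^1 = 2.
Top: 2(10.5630897233) − (10.6320443607) = 10.4941350859
Divide by 2^1 − 1 = 1.
(2 × 10.5630897233 − 10.6320443607)/(2 − 1) = 10.4941350859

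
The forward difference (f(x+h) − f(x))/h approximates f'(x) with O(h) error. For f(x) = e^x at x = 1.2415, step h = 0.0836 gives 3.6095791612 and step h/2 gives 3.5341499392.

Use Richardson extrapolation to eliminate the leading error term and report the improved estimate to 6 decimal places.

3.458721

r = 1: numerator weight 2, denominator 1.
2 × 3.5341499392 = 7.0682998784; 7.0682998784 − 3.6095791612 = 3.4587207172
3.4587207172 ÷ 1 = 3.4587207172
Gap between inputs: 7.543e-02; correction applied: −0.0754292220.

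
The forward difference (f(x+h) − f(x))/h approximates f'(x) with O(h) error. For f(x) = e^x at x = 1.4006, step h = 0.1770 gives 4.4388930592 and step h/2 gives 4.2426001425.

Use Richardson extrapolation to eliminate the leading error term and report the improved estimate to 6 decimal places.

4.046307

Order 1 gives 2^r = 2 and 2^r − 1 = 1.
2×4.2426001425 − 4.4388930592 = 4.0463072258
(2×4.2426001425 − 4.4388930592)/(2 − 1) = 4.0463072258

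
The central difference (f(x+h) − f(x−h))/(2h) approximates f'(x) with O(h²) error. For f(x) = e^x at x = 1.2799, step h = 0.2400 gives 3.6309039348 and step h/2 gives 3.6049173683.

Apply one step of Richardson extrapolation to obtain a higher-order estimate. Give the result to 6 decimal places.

Order 2 gives 2^r = 4 and 2^r − 1 = 3.
Weighted: 14.4196694732 − 3.6309039348 = 10.7887655384
Denominator 4 − 1 = 3.
10.7887655384 ÷ 3 = 3.5962551795

3.596255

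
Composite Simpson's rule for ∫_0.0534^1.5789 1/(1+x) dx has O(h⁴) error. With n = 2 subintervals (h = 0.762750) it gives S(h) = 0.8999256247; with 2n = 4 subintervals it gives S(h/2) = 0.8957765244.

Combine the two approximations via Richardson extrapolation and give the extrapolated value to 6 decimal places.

0.895500

With r = 4 the leading error scales as h^4, so the weight is 2^4 = 16.
Numerator 16 × A(h/2) − A(h) = 16 × 0.8957765244 − 0.8999256247 = 13.4324987657
Extrapolated: 13.4324987657 / 15 = 0.8954999177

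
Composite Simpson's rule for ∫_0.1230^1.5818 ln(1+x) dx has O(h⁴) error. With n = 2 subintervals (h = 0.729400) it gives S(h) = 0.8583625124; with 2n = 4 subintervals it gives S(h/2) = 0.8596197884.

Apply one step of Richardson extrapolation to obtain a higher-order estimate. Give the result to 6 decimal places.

0.859704

r = 4, so 2^r = 16.
16×0.8596197884 = 13.7539166144; subtract 0.8583625124 → 12.8955541020
Denominator 16 − 1 = 15.
Extrapolated: 12.8955541020 / 15 = 0.8597036068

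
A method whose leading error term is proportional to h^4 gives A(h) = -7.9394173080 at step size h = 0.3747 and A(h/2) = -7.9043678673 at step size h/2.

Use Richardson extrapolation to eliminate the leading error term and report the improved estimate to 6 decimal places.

-7.902031

Method order is 4; weight 2^4 = 16.
Weighted: (-126.4698858768) − (-7.9394173080) = -118.5304685688
(16*(-7.9043678673) − (-7.9394173080))/(16 − 1) = -7.9020312379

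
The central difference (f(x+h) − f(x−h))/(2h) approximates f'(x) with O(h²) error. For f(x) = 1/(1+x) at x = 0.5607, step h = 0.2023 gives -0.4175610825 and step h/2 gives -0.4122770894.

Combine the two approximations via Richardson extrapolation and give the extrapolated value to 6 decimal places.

-0.410516

Leading term ∝ h^2; use weight 4 = 2^2.
Top: 4(-0.4122770894) − (-0.4175610825) = -1.2315472751
Extrapolated: (-1.2315472751) / 3 = -0.4105157584
Shift from A(h/2): +0.0017613310.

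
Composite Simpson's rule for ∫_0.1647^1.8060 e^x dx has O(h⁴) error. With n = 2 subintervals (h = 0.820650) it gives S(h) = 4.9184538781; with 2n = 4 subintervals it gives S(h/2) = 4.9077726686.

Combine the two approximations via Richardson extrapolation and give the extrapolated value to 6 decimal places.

The method has order 4: 2^4 = 16.
Numerator 16×A(h/2) − A(h) = 16×4.9077726686 − 4.9184538781 = 73.6059088195
Divide by 2^4 − 1 = 15.
R = 73.6059088195/15 = 4.9070605880
Correction |R − A(h/2)| = 7.121e-04; gap |A(h/2) − A(h)| = 1.068e-02.

4.907061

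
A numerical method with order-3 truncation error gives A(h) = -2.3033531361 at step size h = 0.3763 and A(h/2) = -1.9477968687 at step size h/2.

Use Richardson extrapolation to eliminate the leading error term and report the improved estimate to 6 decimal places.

-1.897003

Error is O(h^3); halving h shrinks it by 2^3 = 8.
Numerator 8·A(h/2) − A(h) = 8·(-1.9477968687) − (-2.3033531361) = -13.2790218135
(-13.2790218135) ÷ 7 = -1.8970031162
Correction |R − A(h/2)| = 5.079e-02; gap |A(h/2) − A(h)| = 3.556e-01.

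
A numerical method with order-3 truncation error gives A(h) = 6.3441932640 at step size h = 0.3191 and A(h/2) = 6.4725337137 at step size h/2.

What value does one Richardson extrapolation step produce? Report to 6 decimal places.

With r = 3 the leading error scales as h^3, so the weight is 2^3 = 8.
A(h/2) − A(h) = 6.4725337137 − 6.3441932640 = 0.1283404497
Divide by 2^3 − 1 = 7: 0.1283404497/7 = 0.0183343500
R = 6.4725337137 + 0.0183343500 = 6.4908680637
Correction |R − A(h/2)| = 1.833e-02; gap |A(h/2) − A(h)| = 1.283e-01.

6.490868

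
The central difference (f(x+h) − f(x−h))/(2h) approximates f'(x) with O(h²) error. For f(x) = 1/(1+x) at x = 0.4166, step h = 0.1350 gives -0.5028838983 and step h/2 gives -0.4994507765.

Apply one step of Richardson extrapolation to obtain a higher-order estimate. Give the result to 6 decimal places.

-0.498306

The method has order 2: 2^2 = 4.
4 × (-0.4994507765) = -1.9978031060; (-1.9978031060) − (-0.5028838983) = -1.4949192077
Divide by 2^2 − 1 = 3.
(4 × (-0.4994507765) − (-0.5028838983))/(4 − 1) = -0.4983064026
Shift from A(h/2): +0.0011443739.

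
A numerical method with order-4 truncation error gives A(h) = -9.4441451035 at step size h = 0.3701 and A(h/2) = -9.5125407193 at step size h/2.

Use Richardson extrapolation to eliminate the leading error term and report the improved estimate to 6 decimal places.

r = 4: numerator weight 16, denominator 15.
A(h/2) − A(h) = -9.5125407193 − (-9.4441451035) = -0.0683956158
Divide by 2^4 − 1 = 15: (-0.0683956158)/15 = -0.0045597077
R = A(h/2) + (A(h/2) − A(h))/15 = -9.5125407193 − 0.0045597077 = -9.5171004270

-9.517100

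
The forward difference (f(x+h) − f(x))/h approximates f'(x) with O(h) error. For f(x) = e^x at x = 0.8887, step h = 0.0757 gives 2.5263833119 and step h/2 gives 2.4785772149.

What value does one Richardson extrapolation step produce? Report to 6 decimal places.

The method has order 1: 2^1 = 2.
Top: 2(2.4785772149) − (2.5263833119) = 2.4307711179
2.4307711179 ÷ 1 = 2.4307711179
Gap between inputs: 4.781e-02; correction applied: −0.0478060970.

2.430771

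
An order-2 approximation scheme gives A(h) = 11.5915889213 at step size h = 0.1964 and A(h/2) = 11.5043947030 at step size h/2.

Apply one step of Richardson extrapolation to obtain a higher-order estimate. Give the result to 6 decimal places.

Method order is 2; weight 2^2 = 4.
4 × 11.5043947030 = 46.0175788120; 46.0175788120 − 11.5915889213 = 34.4259898907
Divide by 2^2 − 1 = 3.
So the Richardson estimate is 11.4753299636.

11.475330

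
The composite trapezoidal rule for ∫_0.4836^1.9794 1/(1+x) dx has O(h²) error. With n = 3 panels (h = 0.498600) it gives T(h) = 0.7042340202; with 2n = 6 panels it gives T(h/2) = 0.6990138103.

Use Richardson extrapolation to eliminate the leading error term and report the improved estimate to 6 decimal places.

r = 2, so 2^r = 4.
Difference of the inputs: 0.6990138103 − 0.7042340202 = -0.0052202099
Correction (A(h/2) − A(h))/(4 − 1) = (-0.0052202099)/3 = -0.0017400700
R = A(h/2) + (A(h/2) − A(h))/3 = 0.6990138103 − 0.0017400700 = 0.6972737403
Correction |R − A(h/2)| = 1.740e-03; gap |A(h/2) − A(h)| = 5.220e-03.

0.697274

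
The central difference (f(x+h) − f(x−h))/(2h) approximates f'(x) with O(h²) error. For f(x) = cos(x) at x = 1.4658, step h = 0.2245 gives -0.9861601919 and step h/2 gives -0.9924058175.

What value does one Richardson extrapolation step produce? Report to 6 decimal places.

Method order is 2; weight 2^2 = 4.
4*(-0.9924058175) = -3.9696232700; subtract (-0.9861601919) → -2.9834630781
Divide by 2^2 − 1 = 3.
Extrapolated: (-2.9834630781) / 3 = -0.9944876927

-0.994488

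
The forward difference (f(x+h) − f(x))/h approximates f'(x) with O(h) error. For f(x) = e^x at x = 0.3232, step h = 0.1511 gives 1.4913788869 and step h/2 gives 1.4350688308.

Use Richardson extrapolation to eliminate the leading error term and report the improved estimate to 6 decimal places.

1.378759

With r = 1 the leading error scales as h^1, so the weight is 2^1 = 2.
2 × 1.4350688308 = 2.8701376616; subtract 1.4913788869 → 1.3787587747
Divide by 2^1 − 1 = 1.
Result: 1.3787587747
Shift from A(h/2): −0.0563100561.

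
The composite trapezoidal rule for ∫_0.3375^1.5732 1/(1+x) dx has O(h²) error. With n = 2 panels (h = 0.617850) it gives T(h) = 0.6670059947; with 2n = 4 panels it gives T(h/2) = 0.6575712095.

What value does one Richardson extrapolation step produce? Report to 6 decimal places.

r = 2, so 2^r = 4.
Top: 4(0.6575712095) − (0.6670059947) = 1.9632788433
1.9632788433 ÷ 3 = 0.6544262811
Shift from A(h/2): −0.0031449284.

0.654426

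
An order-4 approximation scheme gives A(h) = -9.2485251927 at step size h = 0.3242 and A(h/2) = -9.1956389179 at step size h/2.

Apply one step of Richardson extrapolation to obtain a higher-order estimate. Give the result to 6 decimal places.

The method has order 4: 2^4 = 16.
16*(-9.1956389179) − (-9.2485251927) = -137.8816974937
Divide by 2^4 − 1 = 15.
Result: -9.1921131662
Gap between inputs: 5.289e-02; correction applied: +0.0035257517.

-9.192113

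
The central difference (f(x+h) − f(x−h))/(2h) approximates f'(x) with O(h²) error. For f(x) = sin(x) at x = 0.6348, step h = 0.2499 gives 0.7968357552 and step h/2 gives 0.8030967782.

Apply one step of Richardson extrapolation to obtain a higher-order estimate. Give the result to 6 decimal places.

The method has order 2: 2^2 = 4.
A(h/2) − A(h) = 0.8030967782 − 0.7968357552 = 0.0062610230
Divide by 2^2 − 1 = 3: 0.0062610230/3 = 0.0020870077
R = A(h/2) + (A(h/2) − A(h))/3 = 0.8030967782 + 0.0020870077 = 0.8051837859
Shift from A(h/2): +0.0020870077.

0.805184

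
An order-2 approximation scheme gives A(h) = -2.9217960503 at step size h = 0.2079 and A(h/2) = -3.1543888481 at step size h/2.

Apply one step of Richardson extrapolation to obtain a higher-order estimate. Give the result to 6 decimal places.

-3.231920

With r = 2 the leading error scales as h^2, so the weight is 2^2 = 4.
4·(-3.1543888481) − (-2.9217960503) = -9.6957593421
Denominator 4 − 1 = 3.
Result: -3.2319197807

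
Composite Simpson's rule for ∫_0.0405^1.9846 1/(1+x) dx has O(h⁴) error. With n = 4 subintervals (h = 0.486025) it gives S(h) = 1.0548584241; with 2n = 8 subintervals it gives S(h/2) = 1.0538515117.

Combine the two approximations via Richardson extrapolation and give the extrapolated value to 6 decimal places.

1.053784

Error is O(h^4); halving h shrinks it by 2^4 = 16.
Numerator 16×A(h/2) − A(h) = 16×1.0538515117 − 1.0548584241 = 15.8067657631
R = 15.8067657631/15 = 1.0537843842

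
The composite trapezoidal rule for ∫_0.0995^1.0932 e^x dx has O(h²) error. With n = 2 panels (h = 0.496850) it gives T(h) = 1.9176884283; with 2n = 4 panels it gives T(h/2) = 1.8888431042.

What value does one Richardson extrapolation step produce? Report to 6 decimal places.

r = 2: numerator weight 4, denominator 3.
Numerator 4 × A(h/2) − A(h) = 4 × 1.8888431042 − 1.9176884283 = 5.6376839885
R = 5.6376839885/3 = 1.8792279962

1.879228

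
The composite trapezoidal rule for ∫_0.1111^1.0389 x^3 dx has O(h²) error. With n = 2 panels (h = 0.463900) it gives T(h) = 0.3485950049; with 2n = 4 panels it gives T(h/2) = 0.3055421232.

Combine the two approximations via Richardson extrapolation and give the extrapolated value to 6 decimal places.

0.291191

Leading term ∝ h^2; use weight 4 = 2^2.
4×0.3055421232 − 0.3485950049 = 0.8735734879
Divide by 2^2 − 1 = 3.
(4×0.3055421232 − 0.3485950049)/(4 − 1) = 0.2911911626
Correction |R − A(h/2)| = 1.435e-02; gap |A(h/2) − A(h)| = 4.305e-02.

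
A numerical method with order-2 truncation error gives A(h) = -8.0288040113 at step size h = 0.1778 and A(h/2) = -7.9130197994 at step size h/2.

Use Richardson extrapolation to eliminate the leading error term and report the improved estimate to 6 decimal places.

-7.874425

Method order is 2; weight 2^2 = 4.
4 × (-7.9130197994) = -31.6520791976; (-31.6520791976) − (-8.0288040113) = -23.6232751863
(-23.6232751863) ÷ 3 = -7.8744250621
Shift from A(h/2): +0.0385947373.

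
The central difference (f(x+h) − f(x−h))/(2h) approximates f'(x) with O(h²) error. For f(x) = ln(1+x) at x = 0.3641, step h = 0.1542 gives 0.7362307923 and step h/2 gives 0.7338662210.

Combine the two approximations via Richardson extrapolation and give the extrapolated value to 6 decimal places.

r = 2, so 2^r = 4.
Top: 4(0.7338662210) − (0.7362307923) = 2.1992340917
R = 2.1992340917/3 = 0.7330780306
Gap between inputs: 2.365e-03; correction applied: −0.0007881904.

0.733078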